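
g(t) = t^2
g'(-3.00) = -6.00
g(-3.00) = 9.00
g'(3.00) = 6.00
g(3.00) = 9.00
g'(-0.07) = -0.14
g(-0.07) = 0.00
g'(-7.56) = -15.12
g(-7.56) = 57.15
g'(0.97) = 1.94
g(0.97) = 0.94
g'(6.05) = 12.10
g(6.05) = 36.60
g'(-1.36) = -2.72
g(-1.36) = 1.85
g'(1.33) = 2.66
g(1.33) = 1.77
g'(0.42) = 0.84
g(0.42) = 0.18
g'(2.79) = 5.58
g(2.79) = 7.78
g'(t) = 2*t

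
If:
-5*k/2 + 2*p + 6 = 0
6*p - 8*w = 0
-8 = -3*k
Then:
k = 8/3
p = 1/3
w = 1/4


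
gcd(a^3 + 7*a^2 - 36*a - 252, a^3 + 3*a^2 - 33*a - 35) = a + 7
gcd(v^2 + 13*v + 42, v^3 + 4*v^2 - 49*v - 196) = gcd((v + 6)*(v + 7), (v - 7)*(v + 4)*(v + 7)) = v + 7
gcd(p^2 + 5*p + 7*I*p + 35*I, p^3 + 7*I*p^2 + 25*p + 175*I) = p + 7*I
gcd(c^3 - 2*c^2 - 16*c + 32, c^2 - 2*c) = c - 2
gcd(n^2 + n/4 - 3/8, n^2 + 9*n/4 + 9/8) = n + 3/4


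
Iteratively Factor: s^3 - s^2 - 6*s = (s - 3)*(s^2 + 2*s) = (s - 3)*(s + 2)*(s)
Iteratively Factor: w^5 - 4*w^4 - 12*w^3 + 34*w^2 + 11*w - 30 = (w + 3)*(w^4 - 7*w^3 + 9*w^2 + 7*w - 10) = (w - 2)*(w + 3)*(w^3 - 5*w^2 - w + 5) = (w - 2)*(w - 1)*(w + 3)*(w^2 - 4*w - 5) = (w - 5)*(w - 2)*(w - 1)*(w + 3)*(w + 1)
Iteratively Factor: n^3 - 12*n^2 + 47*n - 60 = (n - 3)*(n^2 - 9*n + 20) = (n - 5)*(n - 3)*(n - 4)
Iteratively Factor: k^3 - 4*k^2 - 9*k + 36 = (k + 3)*(k^2 - 7*k + 12) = (k - 4)*(k + 3)*(k - 3)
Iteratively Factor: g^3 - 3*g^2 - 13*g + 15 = (g + 3)*(g^2 - 6*g + 5) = (g - 5)*(g + 3)*(g - 1)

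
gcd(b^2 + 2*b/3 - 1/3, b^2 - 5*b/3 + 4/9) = b - 1/3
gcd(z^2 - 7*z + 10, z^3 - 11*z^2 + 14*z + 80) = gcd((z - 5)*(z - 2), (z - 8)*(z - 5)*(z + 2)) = z - 5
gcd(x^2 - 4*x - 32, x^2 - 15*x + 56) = x - 8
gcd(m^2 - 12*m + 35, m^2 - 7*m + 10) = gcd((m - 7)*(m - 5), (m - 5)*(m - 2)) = m - 5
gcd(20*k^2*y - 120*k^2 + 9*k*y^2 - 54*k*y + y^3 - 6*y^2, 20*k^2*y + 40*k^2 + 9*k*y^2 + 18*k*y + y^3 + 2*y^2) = 20*k^2 + 9*k*y + y^2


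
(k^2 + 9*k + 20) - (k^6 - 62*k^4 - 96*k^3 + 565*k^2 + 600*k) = -k^6 + 62*k^4 + 96*k^3 - 564*k^2 - 591*k + 20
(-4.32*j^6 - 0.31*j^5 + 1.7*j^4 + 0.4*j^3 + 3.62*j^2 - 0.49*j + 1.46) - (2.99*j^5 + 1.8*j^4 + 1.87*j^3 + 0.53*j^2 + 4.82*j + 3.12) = -4.32*j^6 - 3.3*j^5 - 0.1*j^4 - 1.47*j^3 + 3.09*j^2 - 5.31*j - 1.66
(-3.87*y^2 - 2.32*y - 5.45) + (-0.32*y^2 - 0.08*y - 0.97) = -4.19*y^2 - 2.4*y - 6.42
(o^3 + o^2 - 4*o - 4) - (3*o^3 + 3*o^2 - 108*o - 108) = -2*o^3 - 2*o^2 + 104*o + 104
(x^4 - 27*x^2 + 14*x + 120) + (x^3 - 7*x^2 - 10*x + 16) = x^4 + x^3 - 34*x^2 + 4*x + 136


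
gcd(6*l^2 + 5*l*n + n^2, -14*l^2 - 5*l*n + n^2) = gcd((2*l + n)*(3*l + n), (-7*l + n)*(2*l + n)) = 2*l + n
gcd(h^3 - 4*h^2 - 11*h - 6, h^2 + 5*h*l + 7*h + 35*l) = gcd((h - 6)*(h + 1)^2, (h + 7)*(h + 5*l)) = 1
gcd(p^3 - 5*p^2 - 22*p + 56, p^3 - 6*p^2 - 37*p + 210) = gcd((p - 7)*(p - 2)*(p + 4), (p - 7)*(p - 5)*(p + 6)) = p - 7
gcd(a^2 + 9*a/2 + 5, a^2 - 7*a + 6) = 1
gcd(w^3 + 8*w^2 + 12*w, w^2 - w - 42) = w + 6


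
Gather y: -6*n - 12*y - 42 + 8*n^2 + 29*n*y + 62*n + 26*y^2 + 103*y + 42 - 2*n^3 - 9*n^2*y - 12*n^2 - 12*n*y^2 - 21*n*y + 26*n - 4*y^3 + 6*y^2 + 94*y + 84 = -2*n^3 - 4*n^2 + 82*n - 4*y^3 + y^2*(32 - 12*n) + y*(-9*n^2 + 8*n + 185) + 84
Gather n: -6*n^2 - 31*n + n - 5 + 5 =-6*n^2 - 30*n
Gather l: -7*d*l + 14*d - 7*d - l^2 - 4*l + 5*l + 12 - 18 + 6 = 7*d - l^2 + l*(1 - 7*d)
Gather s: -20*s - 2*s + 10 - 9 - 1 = -22*s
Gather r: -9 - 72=-81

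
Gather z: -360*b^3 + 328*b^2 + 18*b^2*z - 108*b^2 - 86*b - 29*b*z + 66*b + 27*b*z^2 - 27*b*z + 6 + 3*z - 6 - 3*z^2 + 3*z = -360*b^3 + 220*b^2 - 20*b + z^2*(27*b - 3) + z*(18*b^2 - 56*b + 6)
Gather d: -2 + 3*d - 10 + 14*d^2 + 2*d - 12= 14*d^2 + 5*d - 24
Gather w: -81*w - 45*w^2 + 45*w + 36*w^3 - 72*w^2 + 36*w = 36*w^3 - 117*w^2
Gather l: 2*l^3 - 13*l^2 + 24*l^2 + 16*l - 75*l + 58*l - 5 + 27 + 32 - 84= 2*l^3 + 11*l^2 - l - 30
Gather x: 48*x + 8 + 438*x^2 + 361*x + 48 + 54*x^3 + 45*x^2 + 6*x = 54*x^3 + 483*x^2 + 415*x + 56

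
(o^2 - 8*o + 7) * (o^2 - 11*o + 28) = o^4 - 19*o^3 + 123*o^2 - 301*o + 196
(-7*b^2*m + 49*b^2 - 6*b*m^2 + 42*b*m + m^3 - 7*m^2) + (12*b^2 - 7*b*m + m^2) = -7*b^2*m + 61*b^2 - 6*b*m^2 + 35*b*m + m^3 - 6*m^2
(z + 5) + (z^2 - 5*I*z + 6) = z^2 + z - 5*I*z + 11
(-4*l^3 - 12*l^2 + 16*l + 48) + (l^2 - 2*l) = -4*l^3 - 11*l^2 + 14*l + 48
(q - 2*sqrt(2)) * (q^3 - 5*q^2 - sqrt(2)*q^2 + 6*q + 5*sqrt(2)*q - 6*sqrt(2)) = q^4 - 5*q^3 - 3*sqrt(2)*q^3 + 10*q^2 + 15*sqrt(2)*q^2 - 18*sqrt(2)*q - 20*q + 24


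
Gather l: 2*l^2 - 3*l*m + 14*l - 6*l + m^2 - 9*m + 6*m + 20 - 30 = 2*l^2 + l*(8 - 3*m) + m^2 - 3*m - 10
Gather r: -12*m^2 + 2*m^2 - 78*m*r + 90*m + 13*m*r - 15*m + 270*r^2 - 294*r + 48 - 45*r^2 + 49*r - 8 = -10*m^2 + 75*m + 225*r^2 + r*(-65*m - 245) + 40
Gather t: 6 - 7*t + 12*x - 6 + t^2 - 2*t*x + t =t^2 + t*(-2*x - 6) + 12*x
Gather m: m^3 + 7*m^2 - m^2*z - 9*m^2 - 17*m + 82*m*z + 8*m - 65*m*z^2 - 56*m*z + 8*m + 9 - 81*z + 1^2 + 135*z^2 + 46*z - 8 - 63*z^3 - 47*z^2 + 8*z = m^3 + m^2*(-z - 2) + m*(-65*z^2 + 26*z - 1) - 63*z^3 + 88*z^2 - 27*z + 2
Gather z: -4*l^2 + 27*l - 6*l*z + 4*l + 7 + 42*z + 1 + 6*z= -4*l^2 + 31*l + z*(48 - 6*l) + 8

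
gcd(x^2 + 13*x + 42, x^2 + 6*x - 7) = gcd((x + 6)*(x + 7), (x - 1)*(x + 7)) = x + 7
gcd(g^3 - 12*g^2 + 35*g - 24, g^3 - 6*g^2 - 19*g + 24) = g^2 - 9*g + 8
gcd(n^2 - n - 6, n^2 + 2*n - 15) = n - 3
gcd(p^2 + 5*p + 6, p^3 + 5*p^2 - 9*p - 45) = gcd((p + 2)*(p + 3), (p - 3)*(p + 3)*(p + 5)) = p + 3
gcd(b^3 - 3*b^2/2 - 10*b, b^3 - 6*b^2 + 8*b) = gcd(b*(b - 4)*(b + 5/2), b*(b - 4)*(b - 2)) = b^2 - 4*b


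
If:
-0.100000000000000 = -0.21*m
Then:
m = 0.48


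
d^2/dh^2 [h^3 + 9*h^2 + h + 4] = 6*h + 18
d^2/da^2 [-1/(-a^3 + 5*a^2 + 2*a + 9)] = 2*((5 - 3*a)*(-a^3 + 5*a^2 + 2*a + 9) - (-3*a^2 + 10*a + 2)^2)/(-a^3 + 5*a^2 + 2*a + 9)^3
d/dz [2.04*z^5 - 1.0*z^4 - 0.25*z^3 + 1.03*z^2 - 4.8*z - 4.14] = 10.2*z^4 - 4.0*z^3 - 0.75*z^2 + 2.06*z - 4.8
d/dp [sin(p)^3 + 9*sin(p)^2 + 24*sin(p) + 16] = 3*(sin(p)^2 + 6*sin(p) + 8)*cos(p)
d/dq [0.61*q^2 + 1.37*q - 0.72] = 1.22*q + 1.37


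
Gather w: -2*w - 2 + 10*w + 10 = 8*w + 8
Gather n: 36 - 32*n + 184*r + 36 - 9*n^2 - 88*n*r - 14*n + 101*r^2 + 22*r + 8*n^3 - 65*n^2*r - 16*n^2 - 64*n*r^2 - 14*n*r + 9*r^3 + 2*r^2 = 8*n^3 + n^2*(-65*r - 25) + n*(-64*r^2 - 102*r - 46) + 9*r^3 + 103*r^2 + 206*r + 72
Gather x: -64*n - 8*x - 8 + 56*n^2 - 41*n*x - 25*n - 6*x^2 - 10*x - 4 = 56*n^2 - 89*n - 6*x^2 + x*(-41*n - 18) - 12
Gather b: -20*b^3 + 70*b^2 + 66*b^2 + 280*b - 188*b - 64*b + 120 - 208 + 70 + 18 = -20*b^3 + 136*b^2 + 28*b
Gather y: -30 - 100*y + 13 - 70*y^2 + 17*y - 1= -70*y^2 - 83*y - 18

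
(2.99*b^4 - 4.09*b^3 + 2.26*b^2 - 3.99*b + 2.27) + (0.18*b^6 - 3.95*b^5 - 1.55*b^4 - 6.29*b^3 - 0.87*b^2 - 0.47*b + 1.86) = 0.18*b^6 - 3.95*b^5 + 1.44*b^4 - 10.38*b^3 + 1.39*b^2 - 4.46*b + 4.13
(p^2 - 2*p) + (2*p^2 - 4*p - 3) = 3*p^2 - 6*p - 3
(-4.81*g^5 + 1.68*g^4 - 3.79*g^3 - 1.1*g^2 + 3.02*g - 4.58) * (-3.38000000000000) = 16.2578*g^5 - 5.6784*g^4 + 12.8102*g^3 + 3.718*g^2 - 10.2076*g + 15.4804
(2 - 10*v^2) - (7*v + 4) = -10*v^2 - 7*v - 2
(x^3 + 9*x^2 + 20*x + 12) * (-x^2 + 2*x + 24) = -x^5 - 7*x^4 + 22*x^3 + 244*x^2 + 504*x + 288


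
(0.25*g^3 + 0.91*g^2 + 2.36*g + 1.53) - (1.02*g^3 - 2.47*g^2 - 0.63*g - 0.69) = -0.77*g^3 + 3.38*g^2 + 2.99*g + 2.22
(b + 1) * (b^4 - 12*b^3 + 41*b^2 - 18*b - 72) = b^5 - 11*b^4 + 29*b^3 + 23*b^2 - 90*b - 72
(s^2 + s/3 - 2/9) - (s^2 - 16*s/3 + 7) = 17*s/3 - 65/9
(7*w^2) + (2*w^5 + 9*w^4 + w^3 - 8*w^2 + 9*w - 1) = 2*w^5 + 9*w^4 + w^3 - w^2 + 9*w - 1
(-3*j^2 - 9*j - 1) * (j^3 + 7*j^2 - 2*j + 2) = -3*j^5 - 30*j^4 - 58*j^3 + 5*j^2 - 16*j - 2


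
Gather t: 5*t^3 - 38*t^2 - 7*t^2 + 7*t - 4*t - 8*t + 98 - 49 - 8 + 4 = 5*t^3 - 45*t^2 - 5*t + 45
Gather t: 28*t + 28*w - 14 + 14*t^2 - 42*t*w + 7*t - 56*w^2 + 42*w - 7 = 14*t^2 + t*(35 - 42*w) - 56*w^2 + 70*w - 21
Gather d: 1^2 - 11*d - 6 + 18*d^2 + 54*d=18*d^2 + 43*d - 5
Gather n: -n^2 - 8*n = -n^2 - 8*n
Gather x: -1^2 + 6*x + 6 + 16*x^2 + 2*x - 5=16*x^2 + 8*x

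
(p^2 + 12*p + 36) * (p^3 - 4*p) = p^5 + 12*p^4 + 32*p^3 - 48*p^2 - 144*p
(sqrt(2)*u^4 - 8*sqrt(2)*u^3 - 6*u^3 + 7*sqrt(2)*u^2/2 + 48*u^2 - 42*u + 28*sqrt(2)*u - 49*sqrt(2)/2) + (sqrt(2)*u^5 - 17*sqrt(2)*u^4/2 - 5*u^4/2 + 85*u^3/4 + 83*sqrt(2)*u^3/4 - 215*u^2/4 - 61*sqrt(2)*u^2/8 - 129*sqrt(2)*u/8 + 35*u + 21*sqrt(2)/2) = sqrt(2)*u^5 - 15*sqrt(2)*u^4/2 - 5*u^4/2 + 61*u^3/4 + 51*sqrt(2)*u^3/4 - 33*sqrt(2)*u^2/8 - 23*u^2/4 - 7*u + 95*sqrt(2)*u/8 - 14*sqrt(2)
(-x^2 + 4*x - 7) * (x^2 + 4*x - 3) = -x^4 + 12*x^2 - 40*x + 21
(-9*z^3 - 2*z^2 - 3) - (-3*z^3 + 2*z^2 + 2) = -6*z^3 - 4*z^2 - 5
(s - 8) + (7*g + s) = 7*g + 2*s - 8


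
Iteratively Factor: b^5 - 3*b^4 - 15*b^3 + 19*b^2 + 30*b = (b - 5)*(b^4 + 2*b^3 - 5*b^2 - 6*b) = (b - 5)*(b - 2)*(b^3 + 4*b^2 + 3*b) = (b - 5)*(b - 2)*(b + 3)*(b^2 + b) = (b - 5)*(b - 2)*(b + 1)*(b + 3)*(b)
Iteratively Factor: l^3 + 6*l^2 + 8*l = (l)*(l^2 + 6*l + 8) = l*(l + 4)*(l + 2)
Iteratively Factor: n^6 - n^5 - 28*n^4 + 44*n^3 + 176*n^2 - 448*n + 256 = (n + 4)*(n^5 - 5*n^4 - 8*n^3 + 76*n^2 - 128*n + 64) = (n - 2)*(n + 4)*(n^4 - 3*n^3 - 14*n^2 + 48*n - 32) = (n - 2)*(n - 1)*(n + 4)*(n^3 - 2*n^2 - 16*n + 32) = (n - 2)^2*(n - 1)*(n + 4)*(n^2 - 16) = (n - 2)^2*(n - 1)*(n + 4)^2*(n - 4)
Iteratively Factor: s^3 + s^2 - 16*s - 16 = (s + 1)*(s^2 - 16) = (s + 1)*(s + 4)*(s - 4)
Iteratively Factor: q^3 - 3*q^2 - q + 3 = (q + 1)*(q^2 - 4*q + 3) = (q - 3)*(q + 1)*(q - 1)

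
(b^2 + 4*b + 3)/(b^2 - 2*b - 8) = (b^2 + 4*b + 3)/(b^2 - 2*b - 8)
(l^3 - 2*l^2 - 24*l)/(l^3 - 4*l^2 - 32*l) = (l - 6)/(l - 8)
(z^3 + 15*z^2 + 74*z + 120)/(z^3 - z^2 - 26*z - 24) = (z^2 + 11*z + 30)/(z^2 - 5*z - 6)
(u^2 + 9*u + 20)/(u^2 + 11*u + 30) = (u + 4)/(u + 6)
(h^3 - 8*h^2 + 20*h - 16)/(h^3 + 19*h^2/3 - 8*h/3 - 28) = 3*(h^2 - 6*h + 8)/(3*h^2 + 25*h + 42)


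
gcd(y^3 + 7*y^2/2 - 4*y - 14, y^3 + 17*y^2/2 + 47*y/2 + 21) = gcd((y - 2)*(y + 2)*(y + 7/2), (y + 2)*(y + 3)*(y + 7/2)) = y^2 + 11*y/2 + 7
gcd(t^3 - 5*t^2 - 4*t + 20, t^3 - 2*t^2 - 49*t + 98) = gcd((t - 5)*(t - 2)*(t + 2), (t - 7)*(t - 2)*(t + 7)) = t - 2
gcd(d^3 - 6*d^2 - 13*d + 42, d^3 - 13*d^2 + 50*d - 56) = d^2 - 9*d + 14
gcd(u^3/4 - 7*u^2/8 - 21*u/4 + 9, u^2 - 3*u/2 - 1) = 1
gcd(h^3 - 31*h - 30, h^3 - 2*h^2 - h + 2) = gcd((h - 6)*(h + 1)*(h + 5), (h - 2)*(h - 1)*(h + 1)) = h + 1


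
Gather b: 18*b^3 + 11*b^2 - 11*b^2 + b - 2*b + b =18*b^3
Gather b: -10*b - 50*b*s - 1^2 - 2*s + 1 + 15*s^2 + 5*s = b*(-50*s - 10) + 15*s^2 + 3*s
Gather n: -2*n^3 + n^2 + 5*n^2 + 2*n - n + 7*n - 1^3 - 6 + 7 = -2*n^3 + 6*n^2 + 8*n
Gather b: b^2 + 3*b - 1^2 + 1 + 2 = b^2 + 3*b + 2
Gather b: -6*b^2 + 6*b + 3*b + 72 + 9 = -6*b^2 + 9*b + 81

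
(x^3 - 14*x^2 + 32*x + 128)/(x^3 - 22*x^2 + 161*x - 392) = (x^2 - 6*x - 16)/(x^2 - 14*x + 49)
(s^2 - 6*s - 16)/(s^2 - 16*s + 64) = (s + 2)/(s - 8)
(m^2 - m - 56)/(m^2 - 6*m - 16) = (m + 7)/(m + 2)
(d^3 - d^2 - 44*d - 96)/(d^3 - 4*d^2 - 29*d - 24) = (d + 4)/(d + 1)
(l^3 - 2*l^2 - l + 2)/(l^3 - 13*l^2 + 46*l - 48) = (l^2 - 1)/(l^2 - 11*l + 24)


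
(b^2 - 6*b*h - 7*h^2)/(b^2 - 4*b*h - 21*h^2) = (b + h)/(b + 3*h)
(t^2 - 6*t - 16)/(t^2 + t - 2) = (t - 8)/(t - 1)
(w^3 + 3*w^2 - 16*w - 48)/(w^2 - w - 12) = w + 4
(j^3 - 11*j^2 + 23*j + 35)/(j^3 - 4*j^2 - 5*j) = (j - 7)/j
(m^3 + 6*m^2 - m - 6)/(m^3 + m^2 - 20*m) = (m^3 + 6*m^2 - m - 6)/(m*(m^2 + m - 20))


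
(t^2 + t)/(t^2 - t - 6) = t*(t + 1)/(t^2 - t - 6)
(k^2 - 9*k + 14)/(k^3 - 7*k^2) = (k - 2)/k^2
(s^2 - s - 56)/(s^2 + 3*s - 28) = (s - 8)/(s - 4)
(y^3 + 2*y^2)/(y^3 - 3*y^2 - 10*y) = y/(y - 5)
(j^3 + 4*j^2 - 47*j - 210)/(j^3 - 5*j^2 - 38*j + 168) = (j + 5)/(j - 4)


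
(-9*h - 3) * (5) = -45*h - 15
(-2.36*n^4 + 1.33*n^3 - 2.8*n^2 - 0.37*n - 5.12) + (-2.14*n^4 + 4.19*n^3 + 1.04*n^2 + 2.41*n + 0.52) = -4.5*n^4 + 5.52*n^3 - 1.76*n^2 + 2.04*n - 4.6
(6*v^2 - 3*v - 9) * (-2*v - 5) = -12*v^3 - 24*v^2 + 33*v + 45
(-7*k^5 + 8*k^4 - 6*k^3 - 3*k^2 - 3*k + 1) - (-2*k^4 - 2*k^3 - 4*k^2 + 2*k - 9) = -7*k^5 + 10*k^4 - 4*k^3 + k^2 - 5*k + 10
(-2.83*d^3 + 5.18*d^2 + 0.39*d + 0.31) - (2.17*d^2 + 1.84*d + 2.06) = -2.83*d^3 + 3.01*d^2 - 1.45*d - 1.75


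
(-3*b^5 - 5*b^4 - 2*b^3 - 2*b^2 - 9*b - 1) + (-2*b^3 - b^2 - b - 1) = -3*b^5 - 5*b^4 - 4*b^3 - 3*b^2 - 10*b - 2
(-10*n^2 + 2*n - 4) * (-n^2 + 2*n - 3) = 10*n^4 - 22*n^3 + 38*n^2 - 14*n + 12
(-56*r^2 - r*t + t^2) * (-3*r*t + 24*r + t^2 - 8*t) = 168*r^3*t - 1344*r^3 - 53*r^2*t^2 + 424*r^2*t - 4*r*t^3 + 32*r*t^2 + t^4 - 8*t^3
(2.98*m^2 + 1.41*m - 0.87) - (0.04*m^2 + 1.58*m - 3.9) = 2.94*m^2 - 0.17*m + 3.03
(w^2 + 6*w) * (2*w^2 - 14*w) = 2*w^4 - 2*w^3 - 84*w^2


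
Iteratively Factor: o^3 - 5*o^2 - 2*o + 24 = (o - 4)*(o^2 - o - 6) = (o - 4)*(o - 3)*(o + 2)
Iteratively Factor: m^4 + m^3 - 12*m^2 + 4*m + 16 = (m + 4)*(m^3 - 3*m^2 + 4) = (m + 1)*(m + 4)*(m^2 - 4*m + 4) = (m - 2)*(m + 1)*(m + 4)*(m - 2)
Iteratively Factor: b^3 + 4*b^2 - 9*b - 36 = (b - 3)*(b^2 + 7*b + 12) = (b - 3)*(b + 3)*(b + 4)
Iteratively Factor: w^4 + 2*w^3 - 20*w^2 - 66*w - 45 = (w - 5)*(w^3 + 7*w^2 + 15*w + 9) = (w - 5)*(w + 3)*(w^2 + 4*w + 3) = (w - 5)*(w + 1)*(w + 3)*(w + 3)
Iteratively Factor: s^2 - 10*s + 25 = (s - 5)*(s - 5)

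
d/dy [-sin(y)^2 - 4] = -sin(2*y)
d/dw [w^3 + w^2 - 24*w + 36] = 3*w^2 + 2*w - 24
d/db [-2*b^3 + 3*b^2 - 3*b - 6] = -6*b^2 + 6*b - 3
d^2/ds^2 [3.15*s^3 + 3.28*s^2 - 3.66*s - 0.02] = 18.9*s + 6.56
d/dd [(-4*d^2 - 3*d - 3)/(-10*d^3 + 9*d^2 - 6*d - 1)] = (-40*d^4 - 60*d^3 - 39*d^2 + 62*d - 15)/(100*d^6 - 180*d^5 + 201*d^4 - 88*d^3 + 18*d^2 + 12*d + 1)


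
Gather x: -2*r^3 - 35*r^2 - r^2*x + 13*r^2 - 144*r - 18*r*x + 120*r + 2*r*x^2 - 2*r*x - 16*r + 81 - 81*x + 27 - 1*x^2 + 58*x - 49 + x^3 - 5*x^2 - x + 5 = -2*r^3 - 22*r^2 - 40*r + x^3 + x^2*(2*r - 6) + x*(-r^2 - 20*r - 24) + 64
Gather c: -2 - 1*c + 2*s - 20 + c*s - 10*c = c*(s - 11) + 2*s - 22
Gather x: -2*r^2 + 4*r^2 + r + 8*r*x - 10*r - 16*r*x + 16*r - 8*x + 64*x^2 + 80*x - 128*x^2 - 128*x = 2*r^2 + 7*r - 64*x^2 + x*(-8*r - 56)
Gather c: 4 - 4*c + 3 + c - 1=6 - 3*c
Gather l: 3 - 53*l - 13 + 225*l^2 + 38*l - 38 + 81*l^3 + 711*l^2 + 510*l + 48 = 81*l^3 + 936*l^2 + 495*l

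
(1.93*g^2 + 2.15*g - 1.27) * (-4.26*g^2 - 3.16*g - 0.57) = -8.2218*g^4 - 15.2578*g^3 - 2.4839*g^2 + 2.7877*g + 0.7239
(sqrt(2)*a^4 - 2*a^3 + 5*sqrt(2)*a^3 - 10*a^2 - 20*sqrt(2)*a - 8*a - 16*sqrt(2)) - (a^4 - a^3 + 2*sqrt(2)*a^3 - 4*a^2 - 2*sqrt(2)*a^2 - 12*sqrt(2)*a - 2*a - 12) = -a^4 + sqrt(2)*a^4 - a^3 + 3*sqrt(2)*a^3 - 6*a^2 + 2*sqrt(2)*a^2 - 8*sqrt(2)*a - 6*a - 16*sqrt(2) + 12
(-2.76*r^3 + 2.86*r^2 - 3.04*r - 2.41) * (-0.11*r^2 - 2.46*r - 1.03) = 0.3036*r^5 + 6.475*r^4 - 3.8584*r^3 + 4.7977*r^2 + 9.0598*r + 2.4823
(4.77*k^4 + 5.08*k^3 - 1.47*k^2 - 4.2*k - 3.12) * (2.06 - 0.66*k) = -3.1482*k^5 + 6.4734*k^4 + 11.435*k^3 - 0.2562*k^2 - 6.5928*k - 6.4272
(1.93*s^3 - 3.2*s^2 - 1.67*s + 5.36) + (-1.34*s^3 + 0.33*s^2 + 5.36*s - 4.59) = 0.59*s^3 - 2.87*s^2 + 3.69*s + 0.77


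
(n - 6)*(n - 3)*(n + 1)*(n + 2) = n^4 - 6*n^3 - 7*n^2 + 36*n + 36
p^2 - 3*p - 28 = (p - 7)*(p + 4)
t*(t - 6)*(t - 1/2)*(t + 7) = t^4 + t^3/2 - 85*t^2/2 + 21*t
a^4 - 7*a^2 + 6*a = a*(a - 2)*(a - 1)*(a + 3)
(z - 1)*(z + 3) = z^2 + 2*z - 3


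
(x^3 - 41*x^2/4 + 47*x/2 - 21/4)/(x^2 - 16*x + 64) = (4*x^3 - 41*x^2 + 94*x - 21)/(4*(x^2 - 16*x + 64))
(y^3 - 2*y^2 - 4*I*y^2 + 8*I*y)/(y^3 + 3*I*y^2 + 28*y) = (y - 2)/(y + 7*I)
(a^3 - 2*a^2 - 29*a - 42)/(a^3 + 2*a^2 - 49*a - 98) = (a + 3)/(a + 7)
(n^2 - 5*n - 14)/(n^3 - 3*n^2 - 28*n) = (n + 2)/(n*(n + 4))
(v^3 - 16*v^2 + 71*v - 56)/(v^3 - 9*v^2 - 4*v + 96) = (v^2 - 8*v + 7)/(v^2 - v - 12)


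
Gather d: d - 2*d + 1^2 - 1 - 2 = -d - 2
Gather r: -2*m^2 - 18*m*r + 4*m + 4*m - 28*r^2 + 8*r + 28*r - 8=-2*m^2 + 8*m - 28*r^2 + r*(36 - 18*m) - 8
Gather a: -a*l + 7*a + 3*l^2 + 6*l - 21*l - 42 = a*(7 - l) + 3*l^2 - 15*l - 42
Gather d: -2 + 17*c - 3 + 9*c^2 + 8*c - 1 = 9*c^2 + 25*c - 6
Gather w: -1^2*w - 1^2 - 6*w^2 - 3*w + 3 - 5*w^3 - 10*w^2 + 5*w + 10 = -5*w^3 - 16*w^2 + w + 12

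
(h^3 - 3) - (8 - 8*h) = h^3 + 8*h - 11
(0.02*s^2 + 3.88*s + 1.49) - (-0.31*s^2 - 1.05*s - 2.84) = 0.33*s^2 + 4.93*s + 4.33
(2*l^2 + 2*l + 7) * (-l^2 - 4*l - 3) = -2*l^4 - 10*l^3 - 21*l^2 - 34*l - 21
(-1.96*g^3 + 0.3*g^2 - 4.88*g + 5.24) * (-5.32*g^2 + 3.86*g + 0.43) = 10.4272*g^5 - 9.1616*g^4 + 26.2768*g^3 - 46.5846*g^2 + 18.128*g + 2.2532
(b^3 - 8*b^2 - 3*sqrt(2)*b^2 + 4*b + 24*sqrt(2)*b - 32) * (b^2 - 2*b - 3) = b^5 - 10*b^4 - 3*sqrt(2)*b^4 + 17*b^3 + 30*sqrt(2)*b^3 - 39*sqrt(2)*b^2 - 16*b^2 - 72*sqrt(2)*b + 52*b + 96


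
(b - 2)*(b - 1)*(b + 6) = b^3 + 3*b^2 - 16*b + 12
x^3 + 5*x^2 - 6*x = x*(x - 1)*(x + 6)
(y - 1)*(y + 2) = y^2 + y - 2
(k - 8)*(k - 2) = k^2 - 10*k + 16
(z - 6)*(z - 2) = z^2 - 8*z + 12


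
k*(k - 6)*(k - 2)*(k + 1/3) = k^4 - 23*k^3/3 + 28*k^2/3 + 4*k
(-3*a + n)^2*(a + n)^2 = 9*a^4 + 12*a^3*n - 2*a^2*n^2 - 4*a*n^3 + n^4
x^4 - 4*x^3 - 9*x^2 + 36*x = x*(x - 4)*(x - 3)*(x + 3)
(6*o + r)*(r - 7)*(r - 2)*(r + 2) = 6*o*r^3 - 42*o*r^2 - 24*o*r + 168*o + r^4 - 7*r^3 - 4*r^2 + 28*r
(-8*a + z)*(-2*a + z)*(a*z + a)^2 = 16*a^4*z^2 + 32*a^4*z + 16*a^4 - 10*a^3*z^3 - 20*a^3*z^2 - 10*a^3*z + a^2*z^4 + 2*a^2*z^3 + a^2*z^2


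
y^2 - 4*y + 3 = (y - 3)*(y - 1)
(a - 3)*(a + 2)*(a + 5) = a^3 + 4*a^2 - 11*a - 30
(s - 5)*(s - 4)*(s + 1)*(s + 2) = s^4 - 6*s^3 - 5*s^2 + 42*s + 40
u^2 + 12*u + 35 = (u + 5)*(u + 7)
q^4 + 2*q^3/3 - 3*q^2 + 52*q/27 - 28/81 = (q - 2/3)^2*(q - 1/3)*(q + 7/3)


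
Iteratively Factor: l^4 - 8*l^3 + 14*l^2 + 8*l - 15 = (l - 5)*(l^3 - 3*l^2 - l + 3) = (l - 5)*(l - 3)*(l^2 - 1) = (l - 5)*(l - 3)*(l - 1)*(l + 1)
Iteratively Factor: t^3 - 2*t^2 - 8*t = (t)*(t^2 - 2*t - 8) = t*(t + 2)*(t - 4)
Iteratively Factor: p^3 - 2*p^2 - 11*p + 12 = (p + 3)*(p^2 - 5*p + 4) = (p - 4)*(p + 3)*(p - 1)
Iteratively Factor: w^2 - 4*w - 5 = (w + 1)*(w - 5)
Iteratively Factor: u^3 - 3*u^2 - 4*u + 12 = (u - 2)*(u^2 - u - 6) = (u - 2)*(u + 2)*(u - 3)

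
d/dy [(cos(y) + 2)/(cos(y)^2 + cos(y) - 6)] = (cos(y)^2 + 4*cos(y) + 8)*sin(y)/(cos(y)^2 + cos(y) - 6)^2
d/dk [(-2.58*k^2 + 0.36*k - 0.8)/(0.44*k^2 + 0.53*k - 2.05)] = (-1.5258*k^2 + 11.282*k - 0.314)/(0.1936*k^4 + 0.4664*k^3 - 1.5231*k^2 - 2.173*k + 4.2025)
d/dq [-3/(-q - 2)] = -3/(q + 2)^2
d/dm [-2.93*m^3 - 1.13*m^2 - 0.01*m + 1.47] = -8.79*m^2 - 2.26*m - 0.01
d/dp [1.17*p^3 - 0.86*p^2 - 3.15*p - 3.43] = 3.51*p^2 - 1.72*p - 3.15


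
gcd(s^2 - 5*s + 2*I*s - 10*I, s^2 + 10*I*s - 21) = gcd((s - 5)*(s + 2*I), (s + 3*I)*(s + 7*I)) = 1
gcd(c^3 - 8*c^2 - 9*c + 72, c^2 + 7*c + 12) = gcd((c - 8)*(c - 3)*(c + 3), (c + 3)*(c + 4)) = c + 3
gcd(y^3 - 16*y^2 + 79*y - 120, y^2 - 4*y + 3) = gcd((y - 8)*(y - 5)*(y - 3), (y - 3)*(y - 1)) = y - 3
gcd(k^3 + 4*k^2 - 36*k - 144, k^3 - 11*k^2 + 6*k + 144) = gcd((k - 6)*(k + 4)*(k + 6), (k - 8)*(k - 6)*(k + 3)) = k - 6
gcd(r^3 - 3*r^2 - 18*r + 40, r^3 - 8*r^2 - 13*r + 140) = r^2 - r - 20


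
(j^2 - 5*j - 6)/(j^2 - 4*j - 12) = (j + 1)/(j + 2)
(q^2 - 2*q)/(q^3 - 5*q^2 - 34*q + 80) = q/(q^2 - 3*q - 40)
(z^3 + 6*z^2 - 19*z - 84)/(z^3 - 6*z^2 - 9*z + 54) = (z^2 + 3*z - 28)/(z^2 - 9*z + 18)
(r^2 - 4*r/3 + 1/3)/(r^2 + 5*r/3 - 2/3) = (r - 1)/(r + 2)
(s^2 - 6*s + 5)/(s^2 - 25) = (s - 1)/(s + 5)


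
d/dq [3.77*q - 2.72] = 3.77000000000000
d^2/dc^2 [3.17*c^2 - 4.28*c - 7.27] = 6.34000000000000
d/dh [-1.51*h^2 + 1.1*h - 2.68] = 1.1 - 3.02*h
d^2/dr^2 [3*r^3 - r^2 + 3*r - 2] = 18*r - 2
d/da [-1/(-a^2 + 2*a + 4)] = 2*(1 - a)/(-a^2 + 2*a + 4)^2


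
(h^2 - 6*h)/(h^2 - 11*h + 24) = h*(h - 6)/(h^2 - 11*h + 24)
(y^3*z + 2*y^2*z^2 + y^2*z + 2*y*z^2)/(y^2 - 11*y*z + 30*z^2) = y*z*(y^2 + 2*y*z + y + 2*z)/(y^2 - 11*y*z + 30*z^2)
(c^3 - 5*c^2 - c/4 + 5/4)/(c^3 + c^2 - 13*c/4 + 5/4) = (2*c^2 - 9*c - 5)/(2*c^2 + 3*c - 5)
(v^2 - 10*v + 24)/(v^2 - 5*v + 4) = (v - 6)/(v - 1)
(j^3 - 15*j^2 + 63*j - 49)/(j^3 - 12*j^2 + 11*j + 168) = (j^2 - 8*j + 7)/(j^2 - 5*j - 24)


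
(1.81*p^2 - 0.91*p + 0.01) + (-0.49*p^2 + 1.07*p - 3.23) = 1.32*p^2 + 0.16*p - 3.22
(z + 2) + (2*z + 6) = 3*z + 8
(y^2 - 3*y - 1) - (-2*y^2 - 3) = 3*y^2 - 3*y + 2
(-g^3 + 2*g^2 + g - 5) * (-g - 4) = g^4 + 2*g^3 - 9*g^2 + g + 20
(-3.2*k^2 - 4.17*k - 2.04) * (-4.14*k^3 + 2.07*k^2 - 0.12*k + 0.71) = 13.248*k^5 + 10.6398*k^4 + 0.197699999999999*k^3 - 5.9944*k^2 - 2.7159*k - 1.4484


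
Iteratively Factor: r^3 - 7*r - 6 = (r + 1)*(r^2 - r - 6) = (r - 3)*(r + 1)*(r + 2)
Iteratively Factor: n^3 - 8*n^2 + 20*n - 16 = (n - 2)*(n^2 - 6*n + 8) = (n - 2)^2*(n - 4)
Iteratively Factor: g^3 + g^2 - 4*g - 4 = (g + 1)*(g^2 - 4) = (g + 1)*(g + 2)*(g - 2)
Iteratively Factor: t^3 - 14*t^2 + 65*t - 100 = (t - 4)*(t^2 - 10*t + 25) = (t - 5)*(t - 4)*(t - 5)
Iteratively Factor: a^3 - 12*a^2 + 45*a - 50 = (a - 5)*(a^2 - 7*a + 10) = (a - 5)*(a - 2)*(a - 5)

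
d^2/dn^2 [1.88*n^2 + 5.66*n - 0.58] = 3.76000000000000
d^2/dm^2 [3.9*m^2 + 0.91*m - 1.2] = 7.80000000000000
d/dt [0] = 0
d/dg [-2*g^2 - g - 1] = -4*g - 1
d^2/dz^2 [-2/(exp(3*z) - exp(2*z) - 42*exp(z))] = 2*(2*(-3*exp(2*z) + 2*exp(z) + 42)^2 + (-exp(2*z) + exp(z) + 42)*(9*exp(2*z) - 4*exp(z) - 42))*exp(-z)/(-exp(2*z) + exp(z) + 42)^3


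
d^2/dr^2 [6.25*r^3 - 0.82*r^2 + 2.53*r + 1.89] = 37.5*r - 1.64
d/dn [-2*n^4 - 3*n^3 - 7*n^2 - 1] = n*(-8*n^2 - 9*n - 14)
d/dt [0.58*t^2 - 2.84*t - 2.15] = 1.16*t - 2.84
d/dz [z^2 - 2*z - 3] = 2*z - 2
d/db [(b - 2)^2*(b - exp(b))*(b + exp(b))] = 4*b^3 - 2*b^2*exp(2*b) - 12*b^2 + 6*b*exp(2*b) + 8*b - 4*exp(2*b)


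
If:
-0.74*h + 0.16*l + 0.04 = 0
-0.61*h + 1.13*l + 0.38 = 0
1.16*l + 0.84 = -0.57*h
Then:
No Solution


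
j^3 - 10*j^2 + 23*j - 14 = (j - 7)*(j - 2)*(j - 1)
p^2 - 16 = (p - 4)*(p + 4)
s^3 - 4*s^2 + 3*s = s*(s - 3)*(s - 1)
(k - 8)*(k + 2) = k^2 - 6*k - 16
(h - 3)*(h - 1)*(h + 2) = h^3 - 2*h^2 - 5*h + 6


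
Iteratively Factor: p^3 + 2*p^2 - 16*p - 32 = (p + 2)*(p^2 - 16) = (p + 2)*(p + 4)*(p - 4)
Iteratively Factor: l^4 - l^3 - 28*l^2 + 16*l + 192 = (l - 4)*(l^3 + 3*l^2 - 16*l - 48) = (l - 4)*(l + 4)*(l^2 - l - 12) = (l - 4)*(l + 3)*(l + 4)*(l - 4)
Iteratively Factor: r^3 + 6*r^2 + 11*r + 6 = (r + 1)*(r^2 + 5*r + 6) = (r + 1)*(r + 3)*(r + 2)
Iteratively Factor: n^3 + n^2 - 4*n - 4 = (n + 1)*(n^2 - 4) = (n + 1)*(n + 2)*(n - 2)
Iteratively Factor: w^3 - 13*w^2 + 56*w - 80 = (w - 4)*(w^2 - 9*w + 20) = (w - 5)*(w - 4)*(w - 4)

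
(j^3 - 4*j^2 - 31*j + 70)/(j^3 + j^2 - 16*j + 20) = (j - 7)/(j - 2)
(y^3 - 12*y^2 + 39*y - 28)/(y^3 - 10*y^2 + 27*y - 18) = (y^2 - 11*y + 28)/(y^2 - 9*y + 18)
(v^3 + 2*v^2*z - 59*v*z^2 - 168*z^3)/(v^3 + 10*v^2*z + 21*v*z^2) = (v - 8*z)/v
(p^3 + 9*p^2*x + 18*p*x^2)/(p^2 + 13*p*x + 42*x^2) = p*(p + 3*x)/(p + 7*x)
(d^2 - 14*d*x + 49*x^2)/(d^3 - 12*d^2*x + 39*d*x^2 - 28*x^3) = (d - 7*x)/(d^2 - 5*d*x + 4*x^2)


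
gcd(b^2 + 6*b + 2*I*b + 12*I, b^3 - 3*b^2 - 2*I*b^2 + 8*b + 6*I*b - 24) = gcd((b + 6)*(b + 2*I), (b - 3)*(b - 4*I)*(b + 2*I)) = b + 2*I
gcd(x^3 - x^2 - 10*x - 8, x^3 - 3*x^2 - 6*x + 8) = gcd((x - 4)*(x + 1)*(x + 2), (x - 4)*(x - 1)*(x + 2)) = x^2 - 2*x - 8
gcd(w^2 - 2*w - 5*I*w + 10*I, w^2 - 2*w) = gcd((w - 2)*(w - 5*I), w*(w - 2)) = w - 2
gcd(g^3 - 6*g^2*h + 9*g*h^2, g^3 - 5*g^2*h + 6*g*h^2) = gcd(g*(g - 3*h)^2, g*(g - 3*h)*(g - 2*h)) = g^2 - 3*g*h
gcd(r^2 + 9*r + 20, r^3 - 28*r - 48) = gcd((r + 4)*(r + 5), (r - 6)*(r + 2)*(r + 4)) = r + 4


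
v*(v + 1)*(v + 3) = v^3 + 4*v^2 + 3*v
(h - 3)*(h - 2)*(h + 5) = h^3 - 19*h + 30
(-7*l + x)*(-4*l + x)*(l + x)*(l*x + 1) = 28*l^4*x + 17*l^3*x^2 + 28*l^3 - 10*l^2*x^3 + 17*l^2*x + l*x^4 - 10*l*x^2 + x^3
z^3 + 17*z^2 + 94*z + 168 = (z + 4)*(z + 6)*(z + 7)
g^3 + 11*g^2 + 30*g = g*(g + 5)*(g + 6)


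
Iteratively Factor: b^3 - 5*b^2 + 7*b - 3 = (b - 1)*(b^2 - 4*b + 3) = (b - 1)^2*(b - 3)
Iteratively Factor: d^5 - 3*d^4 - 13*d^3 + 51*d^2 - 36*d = (d)*(d^4 - 3*d^3 - 13*d^2 + 51*d - 36) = d*(d - 3)*(d^3 - 13*d + 12) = d*(d - 3)^2*(d^2 + 3*d - 4) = d*(d - 3)^2*(d - 1)*(d + 4)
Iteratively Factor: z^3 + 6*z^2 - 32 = (z + 4)*(z^2 + 2*z - 8) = (z + 4)^2*(z - 2)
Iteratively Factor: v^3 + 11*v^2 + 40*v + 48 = (v + 4)*(v^2 + 7*v + 12) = (v + 4)^2*(v + 3)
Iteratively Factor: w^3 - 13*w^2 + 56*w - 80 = (w - 4)*(w^2 - 9*w + 20) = (w - 5)*(w - 4)*(w - 4)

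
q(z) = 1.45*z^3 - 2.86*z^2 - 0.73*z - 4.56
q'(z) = 4.35*z^2 - 5.72*z - 0.73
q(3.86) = 33.40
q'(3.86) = 42.00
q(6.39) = 252.33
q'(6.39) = 140.34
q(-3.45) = -95.62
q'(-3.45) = 70.78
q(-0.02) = -4.55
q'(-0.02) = -0.61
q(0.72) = -6.03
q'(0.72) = -2.59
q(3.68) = 26.28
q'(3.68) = 37.13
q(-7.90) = -892.19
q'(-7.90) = 315.94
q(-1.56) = -15.89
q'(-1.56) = 18.78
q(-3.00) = -67.26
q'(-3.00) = 55.58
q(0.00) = -4.56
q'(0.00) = -0.73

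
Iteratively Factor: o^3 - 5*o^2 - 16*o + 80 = (o - 4)*(o^2 - o - 20) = (o - 5)*(o - 4)*(o + 4)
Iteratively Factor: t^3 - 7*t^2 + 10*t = (t - 5)*(t^2 - 2*t) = (t - 5)*(t - 2)*(t)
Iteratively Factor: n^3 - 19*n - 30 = (n + 3)*(n^2 - 3*n - 10) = (n + 2)*(n + 3)*(n - 5)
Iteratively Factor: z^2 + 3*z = (z)*(z + 3)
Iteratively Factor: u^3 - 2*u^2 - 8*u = (u)*(u^2 - 2*u - 8) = u*(u - 4)*(u + 2)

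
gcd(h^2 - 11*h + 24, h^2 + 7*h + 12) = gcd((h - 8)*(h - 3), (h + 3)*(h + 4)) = 1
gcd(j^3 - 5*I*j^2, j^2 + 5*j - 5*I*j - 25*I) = j - 5*I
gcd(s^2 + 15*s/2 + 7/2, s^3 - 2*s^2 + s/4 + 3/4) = s + 1/2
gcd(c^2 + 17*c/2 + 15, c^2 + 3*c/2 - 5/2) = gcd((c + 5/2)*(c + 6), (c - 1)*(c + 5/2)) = c + 5/2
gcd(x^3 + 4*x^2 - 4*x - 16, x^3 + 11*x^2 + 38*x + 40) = x^2 + 6*x + 8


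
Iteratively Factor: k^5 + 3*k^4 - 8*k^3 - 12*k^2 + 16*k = (k + 2)*(k^4 + k^3 - 10*k^2 + 8*k) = (k - 1)*(k + 2)*(k^3 + 2*k^2 - 8*k) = (k - 1)*(k + 2)*(k + 4)*(k^2 - 2*k) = (k - 2)*(k - 1)*(k + 2)*(k + 4)*(k)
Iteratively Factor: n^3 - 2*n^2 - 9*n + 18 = (n - 3)*(n^2 + n - 6) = (n - 3)*(n + 3)*(n - 2)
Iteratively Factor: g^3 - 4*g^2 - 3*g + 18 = (g - 3)*(g^2 - g - 6) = (g - 3)^2*(g + 2)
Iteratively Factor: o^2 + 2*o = (o + 2)*(o)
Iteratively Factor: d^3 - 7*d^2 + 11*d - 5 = (d - 1)*(d^2 - 6*d + 5) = (d - 1)^2*(d - 5)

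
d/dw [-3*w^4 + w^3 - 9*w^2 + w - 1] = -12*w^3 + 3*w^2 - 18*w + 1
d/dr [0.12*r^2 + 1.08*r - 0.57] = 0.24*r + 1.08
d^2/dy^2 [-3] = 0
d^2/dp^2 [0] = 0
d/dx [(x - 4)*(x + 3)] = 2*x - 1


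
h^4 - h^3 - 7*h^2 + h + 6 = (h - 3)*(h - 1)*(h + 1)*(h + 2)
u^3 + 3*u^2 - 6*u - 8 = (u - 2)*(u + 1)*(u + 4)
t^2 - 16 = (t - 4)*(t + 4)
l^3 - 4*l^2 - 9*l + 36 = (l - 4)*(l - 3)*(l + 3)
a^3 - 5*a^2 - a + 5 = (a - 5)*(a - 1)*(a + 1)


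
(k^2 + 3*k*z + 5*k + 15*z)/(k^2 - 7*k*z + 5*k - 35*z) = (-k - 3*z)/(-k + 7*z)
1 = 1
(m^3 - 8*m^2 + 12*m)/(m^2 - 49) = m*(m^2 - 8*m + 12)/(m^2 - 49)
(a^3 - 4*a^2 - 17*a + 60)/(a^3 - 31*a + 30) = (a^2 + a - 12)/(a^2 + 5*a - 6)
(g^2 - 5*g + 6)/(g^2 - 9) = (g - 2)/(g + 3)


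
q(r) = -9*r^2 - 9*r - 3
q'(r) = -18*r - 9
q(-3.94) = -107.25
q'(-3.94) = 61.92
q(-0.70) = -1.11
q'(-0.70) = 3.60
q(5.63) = -338.94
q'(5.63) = -110.34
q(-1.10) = -3.99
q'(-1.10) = 10.80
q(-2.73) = -45.51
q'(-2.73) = 40.14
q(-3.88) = -103.57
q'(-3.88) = 60.84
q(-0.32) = -1.04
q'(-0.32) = -3.24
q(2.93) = -106.63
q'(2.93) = -61.74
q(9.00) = -813.00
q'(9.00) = -171.00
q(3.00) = -111.00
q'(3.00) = -63.00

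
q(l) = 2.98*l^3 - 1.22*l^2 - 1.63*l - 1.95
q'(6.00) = 305.57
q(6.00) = 588.03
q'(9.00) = 700.55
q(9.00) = 2056.98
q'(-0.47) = 1.49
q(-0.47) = -1.76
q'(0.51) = -0.55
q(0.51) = -2.70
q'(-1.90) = 35.28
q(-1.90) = -23.70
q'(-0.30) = -0.09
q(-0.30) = -1.65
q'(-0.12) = -1.21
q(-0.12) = -1.78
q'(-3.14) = 94.18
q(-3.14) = -101.12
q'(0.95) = 4.12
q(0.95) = -2.04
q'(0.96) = 4.27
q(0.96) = -2.00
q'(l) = 8.94*l^2 - 2.44*l - 1.63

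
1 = 1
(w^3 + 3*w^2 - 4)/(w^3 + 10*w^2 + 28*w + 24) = (w - 1)/(w + 6)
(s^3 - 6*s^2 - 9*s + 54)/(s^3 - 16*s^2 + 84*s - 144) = (s^2 - 9)/(s^2 - 10*s + 24)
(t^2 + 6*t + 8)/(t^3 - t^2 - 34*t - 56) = 1/(t - 7)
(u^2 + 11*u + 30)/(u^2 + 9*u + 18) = (u + 5)/(u + 3)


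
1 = 1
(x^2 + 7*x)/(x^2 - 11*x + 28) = x*(x + 7)/(x^2 - 11*x + 28)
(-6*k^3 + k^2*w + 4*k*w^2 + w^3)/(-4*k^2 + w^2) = (-3*k^2 + 2*k*w + w^2)/(-2*k + w)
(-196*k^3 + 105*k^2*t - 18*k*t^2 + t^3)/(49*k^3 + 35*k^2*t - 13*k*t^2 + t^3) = (-4*k + t)/(k + t)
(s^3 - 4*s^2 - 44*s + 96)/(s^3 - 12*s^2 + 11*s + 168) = (s^2 + 4*s - 12)/(s^2 - 4*s - 21)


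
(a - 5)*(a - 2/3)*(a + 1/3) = a^3 - 16*a^2/3 + 13*a/9 + 10/9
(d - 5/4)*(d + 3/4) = d^2 - d/2 - 15/16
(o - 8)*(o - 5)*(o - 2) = o^3 - 15*o^2 + 66*o - 80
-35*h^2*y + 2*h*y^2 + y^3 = y*(-5*h + y)*(7*h + y)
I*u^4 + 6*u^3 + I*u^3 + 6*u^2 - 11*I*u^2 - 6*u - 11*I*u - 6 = (u - 3*I)*(u - 2*I)*(u - I)*(I*u + I)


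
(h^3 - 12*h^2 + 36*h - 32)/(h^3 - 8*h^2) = 1 - 4/h + 4/h^2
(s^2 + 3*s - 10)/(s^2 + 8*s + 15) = (s - 2)/(s + 3)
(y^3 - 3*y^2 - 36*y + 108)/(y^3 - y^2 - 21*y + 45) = (y^2 - 36)/(y^2 + 2*y - 15)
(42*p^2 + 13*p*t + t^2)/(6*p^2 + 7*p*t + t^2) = (7*p + t)/(p + t)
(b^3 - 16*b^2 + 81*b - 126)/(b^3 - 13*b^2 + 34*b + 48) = (b^2 - 10*b + 21)/(b^2 - 7*b - 8)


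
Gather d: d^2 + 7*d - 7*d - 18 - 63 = d^2 - 81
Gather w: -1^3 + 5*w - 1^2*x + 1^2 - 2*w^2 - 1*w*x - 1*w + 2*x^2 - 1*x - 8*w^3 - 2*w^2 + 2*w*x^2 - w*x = -8*w^3 - 4*w^2 + w*(2*x^2 - 2*x + 4) + 2*x^2 - 2*x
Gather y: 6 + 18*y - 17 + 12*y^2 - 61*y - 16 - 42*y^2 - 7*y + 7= -30*y^2 - 50*y - 20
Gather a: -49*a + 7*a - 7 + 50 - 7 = 36 - 42*a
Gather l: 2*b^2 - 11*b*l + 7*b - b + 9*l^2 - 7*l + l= 2*b^2 + 6*b + 9*l^2 + l*(-11*b - 6)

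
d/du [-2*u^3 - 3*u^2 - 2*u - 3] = -6*u^2 - 6*u - 2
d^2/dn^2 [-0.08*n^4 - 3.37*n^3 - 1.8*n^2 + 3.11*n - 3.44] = -0.96*n^2 - 20.22*n - 3.6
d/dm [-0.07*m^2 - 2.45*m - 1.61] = -0.14*m - 2.45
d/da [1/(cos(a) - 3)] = sin(a)/(cos(a) - 3)^2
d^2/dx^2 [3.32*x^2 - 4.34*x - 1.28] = 6.64000000000000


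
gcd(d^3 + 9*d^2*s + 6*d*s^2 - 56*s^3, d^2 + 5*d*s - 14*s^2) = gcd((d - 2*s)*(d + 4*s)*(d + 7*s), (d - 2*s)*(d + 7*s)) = -d^2 - 5*d*s + 14*s^2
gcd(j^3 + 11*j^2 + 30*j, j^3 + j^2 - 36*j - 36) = j + 6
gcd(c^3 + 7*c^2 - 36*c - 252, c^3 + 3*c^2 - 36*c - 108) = c^2 - 36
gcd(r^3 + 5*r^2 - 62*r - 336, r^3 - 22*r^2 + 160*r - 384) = r - 8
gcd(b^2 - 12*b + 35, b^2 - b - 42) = b - 7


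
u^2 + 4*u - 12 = (u - 2)*(u + 6)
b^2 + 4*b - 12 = (b - 2)*(b + 6)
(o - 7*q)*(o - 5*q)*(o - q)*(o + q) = o^4 - 12*o^3*q + 34*o^2*q^2 + 12*o*q^3 - 35*q^4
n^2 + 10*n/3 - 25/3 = (n - 5/3)*(n + 5)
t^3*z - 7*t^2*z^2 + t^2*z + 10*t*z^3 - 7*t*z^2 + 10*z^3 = (t - 5*z)*(t - 2*z)*(t*z + z)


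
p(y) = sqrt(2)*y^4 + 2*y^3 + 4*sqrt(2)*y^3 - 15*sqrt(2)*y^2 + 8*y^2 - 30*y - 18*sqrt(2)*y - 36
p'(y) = 4*sqrt(2)*y^3 + 6*y^2 + 12*sqrt(2)*y^2 - 30*sqrt(2)*y + 16*y - 30 - 18*sqrt(2)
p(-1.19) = 1.21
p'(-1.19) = -1.01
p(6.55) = 3788.58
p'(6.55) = 2346.59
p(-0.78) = -3.89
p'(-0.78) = -23.55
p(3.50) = 148.55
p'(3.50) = 375.98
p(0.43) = -61.63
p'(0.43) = -62.12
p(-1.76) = -7.50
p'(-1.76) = 31.37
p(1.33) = -110.69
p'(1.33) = -36.66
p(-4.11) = -159.33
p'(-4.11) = 48.44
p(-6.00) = 0.00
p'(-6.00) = -291.84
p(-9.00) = 3089.64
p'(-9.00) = -2080.85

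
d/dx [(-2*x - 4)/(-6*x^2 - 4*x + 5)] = 2*(6*x^2 + 4*x - 4*(x + 2)*(3*x + 1) - 5)/(6*x^2 + 4*x - 5)^2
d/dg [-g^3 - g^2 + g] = -3*g^2 - 2*g + 1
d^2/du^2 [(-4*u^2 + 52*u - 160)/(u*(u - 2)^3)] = 8*(-3*u^4 + 72*u^3 - 400*u^2 + 400*u - 160)/(u^3*(u^5 - 10*u^4 + 40*u^3 - 80*u^2 + 80*u - 32))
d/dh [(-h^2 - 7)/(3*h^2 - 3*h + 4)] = (3*h^2 + 34*h - 21)/(9*h^4 - 18*h^3 + 33*h^2 - 24*h + 16)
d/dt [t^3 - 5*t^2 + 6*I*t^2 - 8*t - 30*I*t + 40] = 3*t^2 + t*(-10 + 12*I) - 8 - 30*I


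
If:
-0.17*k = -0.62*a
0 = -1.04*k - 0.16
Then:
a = -0.04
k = -0.15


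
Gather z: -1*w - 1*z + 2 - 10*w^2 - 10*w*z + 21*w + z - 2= -10*w^2 - 10*w*z + 20*w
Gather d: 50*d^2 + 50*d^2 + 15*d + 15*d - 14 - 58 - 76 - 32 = 100*d^2 + 30*d - 180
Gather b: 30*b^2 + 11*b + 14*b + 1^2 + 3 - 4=30*b^2 + 25*b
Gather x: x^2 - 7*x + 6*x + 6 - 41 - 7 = x^2 - x - 42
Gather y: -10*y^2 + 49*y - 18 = -10*y^2 + 49*y - 18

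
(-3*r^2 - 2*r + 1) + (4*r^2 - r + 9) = r^2 - 3*r + 10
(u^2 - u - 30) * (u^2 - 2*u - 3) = u^4 - 3*u^3 - 31*u^2 + 63*u + 90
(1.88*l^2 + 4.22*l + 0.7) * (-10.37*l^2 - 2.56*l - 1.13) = -19.4956*l^4 - 48.5742*l^3 - 20.1866*l^2 - 6.5606*l - 0.791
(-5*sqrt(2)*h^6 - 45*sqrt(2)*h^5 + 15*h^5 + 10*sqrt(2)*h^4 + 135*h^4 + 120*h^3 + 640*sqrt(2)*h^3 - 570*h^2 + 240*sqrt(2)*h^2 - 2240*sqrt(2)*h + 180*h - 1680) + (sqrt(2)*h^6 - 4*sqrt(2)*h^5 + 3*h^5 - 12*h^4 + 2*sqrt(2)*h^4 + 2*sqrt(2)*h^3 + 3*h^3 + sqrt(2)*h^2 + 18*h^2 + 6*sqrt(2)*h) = -4*sqrt(2)*h^6 - 49*sqrt(2)*h^5 + 18*h^5 + 12*sqrt(2)*h^4 + 123*h^4 + 123*h^3 + 642*sqrt(2)*h^3 - 552*h^2 + 241*sqrt(2)*h^2 - 2234*sqrt(2)*h + 180*h - 1680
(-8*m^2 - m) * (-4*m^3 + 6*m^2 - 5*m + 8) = 32*m^5 - 44*m^4 + 34*m^3 - 59*m^2 - 8*m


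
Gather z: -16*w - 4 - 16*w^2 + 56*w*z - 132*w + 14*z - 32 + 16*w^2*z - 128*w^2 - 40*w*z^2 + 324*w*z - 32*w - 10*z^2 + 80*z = -144*w^2 - 180*w + z^2*(-40*w - 10) + z*(16*w^2 + 380*w + 94) - 36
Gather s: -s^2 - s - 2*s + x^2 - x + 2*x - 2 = -s^2 - 3*s + x^2 + x - 2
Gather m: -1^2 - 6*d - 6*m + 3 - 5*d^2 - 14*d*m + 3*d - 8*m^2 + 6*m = -5*d^2 - 14*d*m - 3*d - 8*m^2 + 2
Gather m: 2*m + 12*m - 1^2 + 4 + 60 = 14*m + 63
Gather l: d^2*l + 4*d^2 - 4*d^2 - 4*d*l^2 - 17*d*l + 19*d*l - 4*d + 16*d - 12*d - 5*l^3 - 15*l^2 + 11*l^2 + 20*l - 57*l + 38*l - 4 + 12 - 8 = -5*l^3 + l^2*(-4*d - 4) + l*(d^2 + 2*d + 1)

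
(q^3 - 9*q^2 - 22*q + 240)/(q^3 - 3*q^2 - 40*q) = (q - 6)/q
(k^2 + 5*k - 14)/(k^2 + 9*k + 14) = (k - 2)/(k + 2)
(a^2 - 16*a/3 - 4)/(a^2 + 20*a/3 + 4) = (a - 6)/(a + 6)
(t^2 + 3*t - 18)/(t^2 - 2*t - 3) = (t + 6)/(t + 1)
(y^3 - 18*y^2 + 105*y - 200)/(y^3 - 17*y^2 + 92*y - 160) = (y - 5)/(y - 4)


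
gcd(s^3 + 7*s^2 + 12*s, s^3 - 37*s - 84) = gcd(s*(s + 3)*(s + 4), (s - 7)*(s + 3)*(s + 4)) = s^2 + 7*s + 12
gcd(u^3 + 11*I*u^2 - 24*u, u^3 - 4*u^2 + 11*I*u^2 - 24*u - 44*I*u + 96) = u^2 + 11*I*u - 24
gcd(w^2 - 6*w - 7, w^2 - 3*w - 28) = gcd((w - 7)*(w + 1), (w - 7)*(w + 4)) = w - 7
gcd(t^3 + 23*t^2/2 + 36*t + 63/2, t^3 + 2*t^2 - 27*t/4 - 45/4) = t^2 + 9*t/2 + 9/2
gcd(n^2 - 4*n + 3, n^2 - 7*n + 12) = n - 3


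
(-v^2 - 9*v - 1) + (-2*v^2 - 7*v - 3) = -3*v^2 - 16*v - 4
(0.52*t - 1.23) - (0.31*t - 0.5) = 0.21*t - 0.73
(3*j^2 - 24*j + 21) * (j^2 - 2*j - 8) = 3*j^4 - 30*j^3 + 45*j^2 + 150*j - 168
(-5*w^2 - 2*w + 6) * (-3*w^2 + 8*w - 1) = 15*w^4 - 34*w^3 - 29*w^2 + 50*w - 6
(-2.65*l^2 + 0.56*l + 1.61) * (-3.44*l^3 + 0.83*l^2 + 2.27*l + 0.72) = 9.116*l^5 - 4.1259*l^4 - 11.0891*l^3 + 0.6995*l^2 + 4.0579*l + 1.1592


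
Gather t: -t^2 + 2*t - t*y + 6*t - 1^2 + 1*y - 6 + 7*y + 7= -t^2 + t*(8 - y) + 8*y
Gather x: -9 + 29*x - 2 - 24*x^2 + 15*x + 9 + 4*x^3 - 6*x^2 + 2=4*x^3 - 30*x^2 + 44*x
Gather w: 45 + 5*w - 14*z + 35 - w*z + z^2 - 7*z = w*(5 - z) + z^2 - 21*z + 80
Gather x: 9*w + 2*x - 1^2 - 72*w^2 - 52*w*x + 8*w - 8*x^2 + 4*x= -72*w^2 + 17*w - 8*x^2 + x*(6 - 52*w) - 1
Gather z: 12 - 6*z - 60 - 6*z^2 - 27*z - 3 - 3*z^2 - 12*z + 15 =-9*z^2 - 45*z - 36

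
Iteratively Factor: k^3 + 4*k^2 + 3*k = (k)*(k^2 + 4*k + 3) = k*(k + 3)*(k + 1)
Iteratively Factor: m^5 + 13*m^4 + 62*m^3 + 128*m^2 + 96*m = (m + 2)*(m^4 + 11*m^3 + 40*m^2 + 48*m) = (m + 2)*(m + 3)*(m^3 + 8*m^2 + 16*m) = (m + 2)*(m + 3)*(m + 4)*(m^2 + 4*m) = m*(m + 2)*(m + 3)*(m + 4)*(m + 4)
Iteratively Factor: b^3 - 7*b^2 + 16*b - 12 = (b - 2)*(b^2 - 5*b + 6) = (b - 3)*(b - 2)*(b - 2)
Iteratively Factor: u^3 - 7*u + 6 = (u - 2)*(u^2 + 2*u - 3) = (u - 2)*(u - 1)*(u + 3)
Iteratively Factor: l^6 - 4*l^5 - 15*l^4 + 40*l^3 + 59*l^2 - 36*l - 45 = (l - 3)*(l^5 - l^4 - 18*l^3 - 14*l^2 + 17*l + 15) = (l - 3)*(l + 1)*(l^4 - 2*l^3 - 16*l^2 + 2*l + 15) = (l - 3)*(l + 1)^2*(l^3 - 3*l^2 - 13*l + 15) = (l - 5)*(l - 3)*(l + 1)^2*(l^2 + 2*l - 3) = (l - 5)*(l - 3)*(l + 1)^2*(l + 3)*(l - 1)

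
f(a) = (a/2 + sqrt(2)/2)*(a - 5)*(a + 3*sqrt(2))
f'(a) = (a/2 + sqrt(2)/2)*(a - 5) + (a/2 + sqrt(2)/2)*(a + 3*sqrt(2)) + (a - 5)*(a + 3*sqrt(2))/2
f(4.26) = -17.85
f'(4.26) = 18.88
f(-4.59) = -5.29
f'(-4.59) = 17.45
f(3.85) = -24.50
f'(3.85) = 13.62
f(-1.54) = 1.11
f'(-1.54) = -8.60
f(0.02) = -15.22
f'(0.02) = -11.13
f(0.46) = -20.01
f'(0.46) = -10.52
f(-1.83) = 3.43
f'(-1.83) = -7.32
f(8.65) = 236.80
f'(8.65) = 106.77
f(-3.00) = 7.88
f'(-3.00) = 0.39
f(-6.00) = -44.32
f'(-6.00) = 38.92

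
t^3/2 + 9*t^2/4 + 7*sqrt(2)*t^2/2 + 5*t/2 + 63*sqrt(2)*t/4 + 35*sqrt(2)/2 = (t/2 + 1)*(t + 5/2)*(t + 7*sqrt(2))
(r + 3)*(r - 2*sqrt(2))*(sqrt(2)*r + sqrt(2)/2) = sqrt(2)*r^3 - 4*r^2 + 7*sqrt(2)*r^2/2 - 14*r + 3*sqrt(2)*r/2 - 6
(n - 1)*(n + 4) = n^2 + 3*n - 4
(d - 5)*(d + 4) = d^2 - d - 20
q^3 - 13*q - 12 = (q - 4)*(q + 1)*(q + 3)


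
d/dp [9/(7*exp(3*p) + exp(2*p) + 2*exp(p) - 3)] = (-189*exp(2*p) - 18*exp(p) - 18)*exp(p)/(7*exp(3*p) + exp(2*p) + 2*exp(p) - 3)^2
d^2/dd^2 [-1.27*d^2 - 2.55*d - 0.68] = -2.54000000000000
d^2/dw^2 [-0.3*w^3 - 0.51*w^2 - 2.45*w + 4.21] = -1.8*w - 1.02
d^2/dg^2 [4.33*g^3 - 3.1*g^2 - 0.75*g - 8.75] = 25.98*g - 6.2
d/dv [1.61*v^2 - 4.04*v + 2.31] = 3.22*v - 4.04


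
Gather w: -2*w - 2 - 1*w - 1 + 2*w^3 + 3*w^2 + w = 2*w^3 + 3*w^2 - 2*w - 3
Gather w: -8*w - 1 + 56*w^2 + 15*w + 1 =56*w^2 + 7*w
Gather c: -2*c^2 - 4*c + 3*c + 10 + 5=-2*c^2 - c + 15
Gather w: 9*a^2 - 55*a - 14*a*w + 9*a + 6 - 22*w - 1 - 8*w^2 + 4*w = 9*a^2 - 46*a - 8*w^2 + w*(-14*a - 18) + 5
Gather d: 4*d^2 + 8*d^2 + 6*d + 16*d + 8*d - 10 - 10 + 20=12*d^2 + 30*d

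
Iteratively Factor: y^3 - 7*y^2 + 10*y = (y - 5)*(y^2 - 2*y) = y*(y - 5)*(y - 2)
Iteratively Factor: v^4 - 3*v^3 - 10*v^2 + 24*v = (v - 2)*(v^3 - v^2 - 12*v) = (v - 4)*(v - 2)*(v^2 + 3*v) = v*(v - 4)*(v - 2)*(v + 3)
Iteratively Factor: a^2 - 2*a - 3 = (a + 1)*(a - 3)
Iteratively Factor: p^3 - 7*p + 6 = (p + 3)*(p^2 - 3*p + 2) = (p - 2)*(p + 3)*(p - 1)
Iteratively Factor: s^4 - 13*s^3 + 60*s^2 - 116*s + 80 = (s - 4)*(s^3 - 9*s^2 + 24*s - 20) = (s - 4)*(s - 2)*(s^2 - 7*s + 10) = (s - 4)*(s - 2)^2*(s - 5)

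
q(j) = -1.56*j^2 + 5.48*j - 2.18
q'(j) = 5.48 - 3.12*j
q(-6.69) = -108.66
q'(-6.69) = 26.35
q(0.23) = -1.00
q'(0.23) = 4.76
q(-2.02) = -19.62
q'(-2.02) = 11.78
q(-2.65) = -27.66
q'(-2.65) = 13.75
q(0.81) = 1.24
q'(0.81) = 2.95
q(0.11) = -1.60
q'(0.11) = 5.14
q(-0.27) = -3.77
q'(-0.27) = 6.32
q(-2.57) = -26.57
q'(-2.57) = 13.50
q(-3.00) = -32.66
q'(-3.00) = 14.84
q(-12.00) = -292.58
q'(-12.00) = 42.92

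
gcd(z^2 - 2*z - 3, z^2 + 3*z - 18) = z - 3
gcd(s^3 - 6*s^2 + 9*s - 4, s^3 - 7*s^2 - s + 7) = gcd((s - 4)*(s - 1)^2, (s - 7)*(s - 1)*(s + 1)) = s - 1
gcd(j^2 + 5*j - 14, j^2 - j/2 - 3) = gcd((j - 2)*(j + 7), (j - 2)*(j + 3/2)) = j - 2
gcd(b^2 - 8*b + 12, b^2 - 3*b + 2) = b - 2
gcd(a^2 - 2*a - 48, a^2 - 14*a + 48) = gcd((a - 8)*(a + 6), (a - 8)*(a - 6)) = a - 8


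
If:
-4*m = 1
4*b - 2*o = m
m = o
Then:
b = -3/16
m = -1/4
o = -1/4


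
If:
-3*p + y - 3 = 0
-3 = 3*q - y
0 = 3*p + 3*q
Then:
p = 0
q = 0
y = 3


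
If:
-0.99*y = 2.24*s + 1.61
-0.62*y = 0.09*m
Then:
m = -6.88888888888889*y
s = -0.441964285714286*y - 0.71875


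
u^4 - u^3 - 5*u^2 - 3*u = u*(u - 3)*(u + 1)^2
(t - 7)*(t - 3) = t^2 - 10*t + 21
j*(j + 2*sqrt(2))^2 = j^3 + 4*sqrt(2)*j^2 + 8*j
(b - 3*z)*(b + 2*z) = b^2 - b*z - 6*z^2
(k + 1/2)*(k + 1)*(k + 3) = k^3 + 9*k^2/2 + 5*k + 3/2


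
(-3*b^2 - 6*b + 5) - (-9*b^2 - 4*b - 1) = 6*b^2 - 2*b + 6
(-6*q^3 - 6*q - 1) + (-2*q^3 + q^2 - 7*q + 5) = -8*q^3 + q^2 - 13*q + 4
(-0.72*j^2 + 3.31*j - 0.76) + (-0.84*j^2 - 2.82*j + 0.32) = -1.56*j^2 + 0.49*j - 0.44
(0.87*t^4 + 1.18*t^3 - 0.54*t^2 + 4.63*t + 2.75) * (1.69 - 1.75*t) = -1.5225*t^5 - 0.5947*t^4 + 2.9392*t^3 - 9.0151*t^2 + 3.0122*t + 4.6475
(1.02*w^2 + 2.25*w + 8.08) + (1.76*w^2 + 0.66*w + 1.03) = 2.78*w^2 + 2.91*w + 9.11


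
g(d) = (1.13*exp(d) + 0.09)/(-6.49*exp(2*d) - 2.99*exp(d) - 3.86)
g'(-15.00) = 0.00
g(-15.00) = -0.02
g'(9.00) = 0.00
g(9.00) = 0.00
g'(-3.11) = -0.01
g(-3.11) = -0.04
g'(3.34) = 0.01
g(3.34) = -0.01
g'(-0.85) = -0.02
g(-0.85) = -0.09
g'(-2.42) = -0.02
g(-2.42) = -0.05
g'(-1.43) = -0.03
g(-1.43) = -0.07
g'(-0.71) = -0.02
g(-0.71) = -0.09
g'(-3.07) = -0.01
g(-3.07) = -0.04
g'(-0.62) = -0.01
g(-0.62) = -0.09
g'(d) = (1.13*exp(d) + 0.09)*(12.98*exp(2*d) + 2.99*exp(d))/(-6.49*exp(2*d) - 2.99*exp(d) - 3.86)^2 + 1.13*exp(d)/(-6.49*exp(2*d) - 2.99*exp(d) - 3.86) = (7.3337*exp(2*d) + 1.1682*exp(d) - 4.0927)*exp(d)/(42.1201*exp(4*d) + 38.8102*exp(3*d) + 59.0429*exp(2*d) + 23.0828*exp(d) + 14.8996)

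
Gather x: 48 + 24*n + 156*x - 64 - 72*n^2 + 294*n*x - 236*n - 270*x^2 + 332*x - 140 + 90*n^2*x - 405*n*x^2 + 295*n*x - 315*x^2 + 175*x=-72*n^2 - 212*n + x^2*(-405*n - 585) + x*(90*n^2 + 589*n + 663) - 156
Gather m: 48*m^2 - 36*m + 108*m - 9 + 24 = 48*m^2 + 72*m + 15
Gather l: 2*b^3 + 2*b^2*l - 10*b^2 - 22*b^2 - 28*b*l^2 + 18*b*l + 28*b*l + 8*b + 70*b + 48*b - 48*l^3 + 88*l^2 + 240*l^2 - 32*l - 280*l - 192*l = 2*b^3 - 32*b^2 + 126*b - 48*l^3 + l^2*(328 - 28*b) + l*(2*b^2 + 46*b - 504)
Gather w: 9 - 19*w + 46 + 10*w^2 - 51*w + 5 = 10*w^2 - 70*w + 60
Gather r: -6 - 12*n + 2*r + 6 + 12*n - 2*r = 0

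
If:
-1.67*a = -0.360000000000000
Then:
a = 0.22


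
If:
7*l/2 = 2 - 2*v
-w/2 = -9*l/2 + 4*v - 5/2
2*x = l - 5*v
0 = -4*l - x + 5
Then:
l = 60/71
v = -34/71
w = 1167/71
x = 115/71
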